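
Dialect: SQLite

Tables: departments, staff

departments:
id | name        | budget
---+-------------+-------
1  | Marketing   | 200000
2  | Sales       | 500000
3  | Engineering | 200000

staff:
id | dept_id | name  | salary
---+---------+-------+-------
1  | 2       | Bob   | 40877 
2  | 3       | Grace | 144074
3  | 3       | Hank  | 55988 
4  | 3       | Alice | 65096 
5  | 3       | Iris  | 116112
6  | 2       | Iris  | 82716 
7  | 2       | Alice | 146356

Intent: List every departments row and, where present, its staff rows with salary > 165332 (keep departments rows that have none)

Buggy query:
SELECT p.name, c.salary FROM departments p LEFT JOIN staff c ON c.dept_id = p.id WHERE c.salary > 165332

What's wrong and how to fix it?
Bug: A WHERE condition on the right-hand table after LEFT JOIN drops unmatched parents

Fix: Move the right-table condition into the ON clause so unmatched parents are kept

Corrected query:
SELECT p.name, c.salary FROM departments p LEFT JOIN staff c ON c.dept_id = p.id AND c.salary > 165332

Result:
name        | salary
------------+-------
Marketing   | NULL  
Sales       | NULL  
Engineering | NULL  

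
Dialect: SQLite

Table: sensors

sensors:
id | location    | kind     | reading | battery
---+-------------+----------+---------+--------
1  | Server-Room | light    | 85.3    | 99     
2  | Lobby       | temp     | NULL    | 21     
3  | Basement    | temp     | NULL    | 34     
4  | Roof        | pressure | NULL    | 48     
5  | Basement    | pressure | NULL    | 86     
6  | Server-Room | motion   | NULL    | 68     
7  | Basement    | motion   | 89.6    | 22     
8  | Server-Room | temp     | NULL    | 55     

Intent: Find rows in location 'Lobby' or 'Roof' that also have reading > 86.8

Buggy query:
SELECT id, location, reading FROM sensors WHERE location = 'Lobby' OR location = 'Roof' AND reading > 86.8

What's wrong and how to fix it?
Bug: Without parentheses, AND is evaluated before OR, so the reading filter only applies to the 'Roof' branch

Fix: Group the OR with parentheses (or use IN), then AND the threshold

Corrected query:
SELECT id, location, reading FROM sensors WHERE (location = 'Lobby' OR location = 'Roof') AND reading > 86.8

Result:
(no rows)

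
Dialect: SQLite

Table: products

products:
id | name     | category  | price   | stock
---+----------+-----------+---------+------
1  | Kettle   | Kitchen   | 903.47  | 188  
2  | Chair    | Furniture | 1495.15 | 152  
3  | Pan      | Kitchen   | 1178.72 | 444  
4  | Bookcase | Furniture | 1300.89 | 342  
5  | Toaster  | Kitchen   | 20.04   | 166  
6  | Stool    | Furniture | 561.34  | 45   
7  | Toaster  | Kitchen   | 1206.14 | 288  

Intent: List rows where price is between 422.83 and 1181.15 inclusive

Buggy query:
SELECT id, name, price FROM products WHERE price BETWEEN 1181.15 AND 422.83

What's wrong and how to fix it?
Bug: BETWEEN expects the lower bound first; with 1181.15 AND 422.83 the range is empty

Fix: Write BETWEEN 422.83 AND 1181.15

Corrected query:
SELECT id, name, price FROM products WHERE price BETWEEN 422.83 AND 1181.15

Result:
id | name   | price  
---+--------+--------
1  | Kettle | 903.47 
3  | Pan    | 1178.72
6  | Stool  | 561.34 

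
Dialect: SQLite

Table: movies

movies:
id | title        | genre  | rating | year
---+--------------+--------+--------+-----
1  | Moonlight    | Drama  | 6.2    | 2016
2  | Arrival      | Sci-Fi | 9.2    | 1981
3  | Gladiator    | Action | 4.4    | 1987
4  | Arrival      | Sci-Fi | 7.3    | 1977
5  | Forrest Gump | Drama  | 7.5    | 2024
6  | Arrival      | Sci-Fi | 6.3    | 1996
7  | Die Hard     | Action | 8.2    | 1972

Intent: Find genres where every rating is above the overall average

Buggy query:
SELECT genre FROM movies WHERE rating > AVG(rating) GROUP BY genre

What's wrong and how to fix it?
Bug: AVG() is an aggregate; it can't sit directly in WHERE

Fix: Use a subquery for AVG and a HAVING MIN(...) filter so the condition holds for every row in the group

Corrected query:
SELECT genre FROM movies GROUP BY genre HAVING MIN(rating) > (SELECT AVG(rating) FROM movies)

Result:
(no rows)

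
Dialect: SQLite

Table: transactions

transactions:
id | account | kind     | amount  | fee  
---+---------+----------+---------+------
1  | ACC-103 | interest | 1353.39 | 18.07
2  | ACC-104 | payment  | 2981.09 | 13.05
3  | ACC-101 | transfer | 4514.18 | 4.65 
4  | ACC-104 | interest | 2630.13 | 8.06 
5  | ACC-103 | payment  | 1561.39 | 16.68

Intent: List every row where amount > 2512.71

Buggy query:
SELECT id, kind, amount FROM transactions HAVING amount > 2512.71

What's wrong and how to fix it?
Bug: HAVING filters the output of aggregation, but this query has no GROUP BY and no aggregate functions, so SQLite rejects it (HAVING clause on a non-aggregate query); the condition here is per row

Fix: Replace HAVING with WHERE since the condition applies to individual rows

Corrected query:
SELECT id, kind, amount FROM transactions WHERE amount > 2512.71

Result:
id | kind     | amount 
---+----------+--------
2  | payment  | 2981.09
3  | transfer | 4514.18
4  | interest | 2630.13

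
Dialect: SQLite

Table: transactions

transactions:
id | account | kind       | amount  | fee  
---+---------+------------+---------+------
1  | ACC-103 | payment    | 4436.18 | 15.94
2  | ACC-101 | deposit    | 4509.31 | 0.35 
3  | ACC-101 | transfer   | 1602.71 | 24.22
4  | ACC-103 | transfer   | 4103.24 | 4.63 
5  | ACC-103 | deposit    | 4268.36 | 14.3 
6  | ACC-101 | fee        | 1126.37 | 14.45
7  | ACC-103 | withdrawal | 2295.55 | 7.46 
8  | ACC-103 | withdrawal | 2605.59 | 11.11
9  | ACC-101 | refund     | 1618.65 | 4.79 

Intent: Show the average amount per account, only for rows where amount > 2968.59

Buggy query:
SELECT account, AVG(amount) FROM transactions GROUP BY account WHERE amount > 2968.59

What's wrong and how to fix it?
Bug: Row-level WHERE must come before GROUP BY in the clause order

Fix: Place WHERE between FROM and GROUP BY

Corrected query:
SELECT account, AVG(amount) FROM transactions WHERE amount > 2968.59 GROUP BY account

Result:
account | AVG(amount)
--------+------------
ACC-101 | 4509.31    
ACC-103 | 4269.26    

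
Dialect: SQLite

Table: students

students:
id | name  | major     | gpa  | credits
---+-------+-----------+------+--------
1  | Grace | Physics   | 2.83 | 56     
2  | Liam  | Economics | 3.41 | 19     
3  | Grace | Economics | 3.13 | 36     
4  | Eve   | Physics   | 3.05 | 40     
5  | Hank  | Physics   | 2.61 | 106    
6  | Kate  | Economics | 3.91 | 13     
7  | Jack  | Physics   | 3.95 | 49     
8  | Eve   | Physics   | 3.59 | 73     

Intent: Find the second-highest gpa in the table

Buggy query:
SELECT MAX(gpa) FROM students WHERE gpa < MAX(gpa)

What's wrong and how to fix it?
Bug: The inner MAX is an aggregate inside WHERE, which is not allowed

Fix: Put the inner MAX in a scalar subquery

Corrected query:
SELECT MAX(gpa) FROM students WHERE gpa < (SELECT MAX(gpa) FROM students)

Result:
MAX(gpa)
--------
3.91    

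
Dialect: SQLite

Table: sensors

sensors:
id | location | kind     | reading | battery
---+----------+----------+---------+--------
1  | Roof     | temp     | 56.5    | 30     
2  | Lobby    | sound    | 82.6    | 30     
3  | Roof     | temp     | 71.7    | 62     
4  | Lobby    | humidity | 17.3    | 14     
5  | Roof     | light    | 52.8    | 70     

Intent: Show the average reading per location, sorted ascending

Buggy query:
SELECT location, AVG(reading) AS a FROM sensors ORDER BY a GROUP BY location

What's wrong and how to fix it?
Bug: ORDER BY appears before GROUP BY; SQL clause order requires GROUP BY first

Fix: Move ORDER BY to the end, after GROUP BY

Corrected query:
SELECT location, AVG(reading) AS a FROM sensors GROUP BY location ORDER BY a

Result:
location | a        
---------+----------
Lobby    | 49.95    
Roof     | 60.333333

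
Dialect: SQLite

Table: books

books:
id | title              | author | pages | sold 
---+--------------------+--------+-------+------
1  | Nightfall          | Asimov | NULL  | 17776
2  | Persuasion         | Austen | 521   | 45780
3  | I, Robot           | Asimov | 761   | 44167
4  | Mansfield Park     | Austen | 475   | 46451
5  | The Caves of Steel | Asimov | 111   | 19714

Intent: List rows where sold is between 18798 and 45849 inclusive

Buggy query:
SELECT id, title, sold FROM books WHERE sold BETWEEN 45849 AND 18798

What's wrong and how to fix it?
Bug: BETWEEN expects the lower bound first; with 45849 AND 18798 the range is empty

Fix: Write BETWEEN 18798 AND 45849

Corrected query:
SELECT id, title, sold FROM books WHERE sold BETWEEN 18798 AND 45849

Result:
id | title              | sold 
---+--------------------+------
2  | Persuasion         | 45780
3  | I, Robot           | 44167
5  | The Caves of Steel | 19714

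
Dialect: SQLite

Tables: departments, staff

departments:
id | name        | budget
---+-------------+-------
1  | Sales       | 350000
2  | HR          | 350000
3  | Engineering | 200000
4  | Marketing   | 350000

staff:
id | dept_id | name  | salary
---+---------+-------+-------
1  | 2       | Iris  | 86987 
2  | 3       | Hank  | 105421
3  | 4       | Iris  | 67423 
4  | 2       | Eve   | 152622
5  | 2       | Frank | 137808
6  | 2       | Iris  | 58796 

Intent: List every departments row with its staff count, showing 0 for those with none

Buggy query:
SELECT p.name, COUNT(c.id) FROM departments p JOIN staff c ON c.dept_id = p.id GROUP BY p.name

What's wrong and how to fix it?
Bug: INNER JOIN drops departments rows that have no matching staff rows

Fix: Switch to LEFT JOIN to retain unmatched parent rows

Corrected query:
SELECT p.name, COUNT(c.id) FROM departments p LEFT JOIN staff c ON c.dept_id = p.id GROUP BY p.name

Result:
name        | COUNT(c.id)
------------+------------
Engineering | 1          
HR          | 4          
Marketing   | 1          
Sales       | 0          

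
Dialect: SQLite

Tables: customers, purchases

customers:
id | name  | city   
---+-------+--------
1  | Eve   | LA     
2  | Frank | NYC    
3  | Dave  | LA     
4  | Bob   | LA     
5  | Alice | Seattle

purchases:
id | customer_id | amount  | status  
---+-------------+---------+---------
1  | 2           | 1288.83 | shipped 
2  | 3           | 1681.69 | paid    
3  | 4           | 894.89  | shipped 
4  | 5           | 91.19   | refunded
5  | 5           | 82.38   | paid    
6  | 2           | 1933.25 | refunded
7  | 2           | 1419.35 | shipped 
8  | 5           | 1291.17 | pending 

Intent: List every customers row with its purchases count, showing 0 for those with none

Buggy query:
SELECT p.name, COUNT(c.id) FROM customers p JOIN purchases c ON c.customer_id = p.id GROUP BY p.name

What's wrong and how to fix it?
Bug: An inner join excludes parents with zero children

Fix: Use LEFT JOIN so parents without children still appear (COUNT(c.id) gives 0)

Corrected query:
SELECT p.name, COUNT(c.id) FROM customers p LEFT JOIN purchases c ON c.customer_id = p.id GROUP BY p.name

Result:
name  | COUNT(c.id)
------+------------
Alice | 3          
Bob   | 1          
Dave  | 1          
Eve   | 0          
Frank | 3          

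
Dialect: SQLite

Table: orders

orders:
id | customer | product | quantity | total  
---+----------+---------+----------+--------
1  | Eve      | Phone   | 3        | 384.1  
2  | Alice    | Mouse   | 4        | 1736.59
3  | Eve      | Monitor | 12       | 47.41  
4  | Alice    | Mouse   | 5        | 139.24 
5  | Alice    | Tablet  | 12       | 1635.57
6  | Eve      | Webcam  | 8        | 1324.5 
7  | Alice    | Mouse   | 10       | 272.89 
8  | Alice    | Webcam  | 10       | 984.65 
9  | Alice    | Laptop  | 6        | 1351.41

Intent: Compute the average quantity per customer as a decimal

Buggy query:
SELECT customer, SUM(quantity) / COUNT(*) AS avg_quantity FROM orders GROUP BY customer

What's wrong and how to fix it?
Bug: SUM(quantity) and COUNT(*) are both integers; the division truncates the fractional part

Fix: Multiply by 1.0 (or CAST to REAL) to force floating-point division

Corrected query:
SELECT customer, SUM(quantity) * 1.0 / COUNT(*) AS avg_quantity FROM orders GROUP BY customer

Result:
customer | avg_quantity
---------+-------------
Alice    | 7.833333    
Eve      | 7.666667    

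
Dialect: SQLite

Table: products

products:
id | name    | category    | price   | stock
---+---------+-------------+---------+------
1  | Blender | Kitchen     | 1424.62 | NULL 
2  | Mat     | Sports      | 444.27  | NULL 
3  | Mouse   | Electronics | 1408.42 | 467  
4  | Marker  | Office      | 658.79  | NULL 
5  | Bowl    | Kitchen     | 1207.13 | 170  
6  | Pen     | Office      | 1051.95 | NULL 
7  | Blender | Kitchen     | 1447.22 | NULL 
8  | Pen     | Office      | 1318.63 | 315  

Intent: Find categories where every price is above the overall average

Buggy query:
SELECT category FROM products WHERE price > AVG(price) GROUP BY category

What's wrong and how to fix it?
Bug: WHERE evaluates per row before aggregation, so AVG() is unavailable

Fix: Compute the overall average in a scalar subquery and compare each group's MIN against it in HAVING

Corrected query:
SELECT category FROM products GROUP BY category HAVING MIN(price) > (SELECT AVG(price) FROM products)

Result:
category   
-----------
Electronics
Kitchen    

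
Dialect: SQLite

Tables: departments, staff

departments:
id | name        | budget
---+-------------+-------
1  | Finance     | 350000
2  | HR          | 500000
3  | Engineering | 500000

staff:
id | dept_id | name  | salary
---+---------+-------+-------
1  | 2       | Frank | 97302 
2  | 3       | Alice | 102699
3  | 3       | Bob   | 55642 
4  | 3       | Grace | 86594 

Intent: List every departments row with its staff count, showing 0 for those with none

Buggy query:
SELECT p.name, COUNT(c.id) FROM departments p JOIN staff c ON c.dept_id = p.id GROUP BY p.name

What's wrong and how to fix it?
Bug: An inner join excludes parents with zero children

Fix: Use LEFT JOIN so parents without children still appear (COUNT(c.id) gives 0)

Corrected query:
SELECT p.name, COUNT(c.id) FROM departments p LEFT JOIN staff c ON c.dept_id = p.id GROUP BY p.name

Result:
name        | COUNT(c.id)
------------+------------
Engineering | 3          
Finance     | 0          
HR          | 1          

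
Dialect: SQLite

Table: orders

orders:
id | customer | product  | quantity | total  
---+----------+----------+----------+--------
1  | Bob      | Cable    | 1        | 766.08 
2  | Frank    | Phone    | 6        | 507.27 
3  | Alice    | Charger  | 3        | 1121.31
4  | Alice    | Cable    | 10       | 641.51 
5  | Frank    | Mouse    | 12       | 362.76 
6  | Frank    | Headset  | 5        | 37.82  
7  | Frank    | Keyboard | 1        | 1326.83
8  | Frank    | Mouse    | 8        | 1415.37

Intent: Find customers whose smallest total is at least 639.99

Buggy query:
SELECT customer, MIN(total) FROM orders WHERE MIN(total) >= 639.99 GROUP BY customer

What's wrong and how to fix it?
Bug: Aggregates like MIN are computed per group after WHERE runs

Fix: Replace WHERE with HAVING after the GROUP BY

Corrected query:
SELECT customer, MIN(total) FROM orders GROUP BY customer HAVING MIN(total) >= 639.99

Result:
customer | MIN(total)
---------+-----------
Alice    | 641.51    
Bob      | 766.08    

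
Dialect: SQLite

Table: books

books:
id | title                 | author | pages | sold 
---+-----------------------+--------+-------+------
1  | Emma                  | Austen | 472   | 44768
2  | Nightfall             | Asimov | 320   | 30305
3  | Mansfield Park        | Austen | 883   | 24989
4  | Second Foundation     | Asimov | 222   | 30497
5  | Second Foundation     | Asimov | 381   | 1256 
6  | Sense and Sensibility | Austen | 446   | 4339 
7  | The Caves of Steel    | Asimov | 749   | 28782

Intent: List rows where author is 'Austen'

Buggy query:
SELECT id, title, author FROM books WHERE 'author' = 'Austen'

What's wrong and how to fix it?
Bug: 'author' in single quotes is a string literal, not the column; the comparison is literal-vs-literal and never true

Fix: Reference the column as author without single quotes

Corrected query:
SELECT id, title, author FROM books WHERE author = 'Austen'

Result:
id | title                 | author
---+-----------------------+-------
1  | Emma                  | Austen
3  | Mansfield Park        | Austen
6  | Sense and Sensibility | Austen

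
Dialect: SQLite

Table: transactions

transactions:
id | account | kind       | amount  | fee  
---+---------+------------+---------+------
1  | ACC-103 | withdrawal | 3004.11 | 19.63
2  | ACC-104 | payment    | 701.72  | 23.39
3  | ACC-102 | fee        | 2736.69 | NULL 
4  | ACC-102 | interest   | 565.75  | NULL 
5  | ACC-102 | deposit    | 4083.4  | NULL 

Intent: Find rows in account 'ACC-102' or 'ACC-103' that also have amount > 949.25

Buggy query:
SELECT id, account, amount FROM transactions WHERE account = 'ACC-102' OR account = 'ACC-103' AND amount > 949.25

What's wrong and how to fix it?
Bug: AND binds tighter than OR, so this parses as account = 'ACC-102' OR (account = 'ACC-103' AND amount > 949.25)

Fix: Add parentheses around the OR so the AND applies to both alternatives

Corrected query:
SELECT id, account, amount FROM transactions WHERE (account = 'ACC-102' OR account = 'ACC-103') AND amount > 949.25

Result:
id | account | amount 
---+---------+--------
1  | ACC-103 | 3004.11
3  | ACC-102 | 2736.69
5  | ACC-102 | 4083.4 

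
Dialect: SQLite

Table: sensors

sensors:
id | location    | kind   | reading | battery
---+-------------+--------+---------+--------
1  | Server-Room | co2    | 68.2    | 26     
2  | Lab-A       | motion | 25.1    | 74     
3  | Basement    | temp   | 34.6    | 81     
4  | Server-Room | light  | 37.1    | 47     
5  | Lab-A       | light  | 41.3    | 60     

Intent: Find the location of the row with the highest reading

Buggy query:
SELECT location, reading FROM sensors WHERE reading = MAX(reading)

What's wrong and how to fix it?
Bug: WHERE is evaluated per row; an aggregate over the whole table isn't defined there

Fix: Use a subquery: WHERE reading = (SELECT MAX(reading) FROM sensors)

Corrected query:
SELECT location, reading FROM sensors WHERE reading = (SELECT MAX(reading) FROM sensors)

Result:
location    | reading
------------+--------
Server-Room | 68.2   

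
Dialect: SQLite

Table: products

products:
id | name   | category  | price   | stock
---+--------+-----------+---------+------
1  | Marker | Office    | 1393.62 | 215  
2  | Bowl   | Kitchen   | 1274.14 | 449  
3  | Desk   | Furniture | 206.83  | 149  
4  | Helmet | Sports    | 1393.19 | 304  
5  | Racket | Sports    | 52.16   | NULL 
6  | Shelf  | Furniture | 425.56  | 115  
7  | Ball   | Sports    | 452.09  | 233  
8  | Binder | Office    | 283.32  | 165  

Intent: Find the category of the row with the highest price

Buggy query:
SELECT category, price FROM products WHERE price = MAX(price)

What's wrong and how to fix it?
Bug: WHERE is evaluated per row; an aggregate over the whole table isn't defined there

Fix: Use a subquery: WHERE price = (SELECT MAX(price) FROM products)

Corrected query:
SELECT category, price FROM products WHERE price = (SELECT MAX(price) FROM products)

Result:
category | price  
---------+--------
Office   | 1393.62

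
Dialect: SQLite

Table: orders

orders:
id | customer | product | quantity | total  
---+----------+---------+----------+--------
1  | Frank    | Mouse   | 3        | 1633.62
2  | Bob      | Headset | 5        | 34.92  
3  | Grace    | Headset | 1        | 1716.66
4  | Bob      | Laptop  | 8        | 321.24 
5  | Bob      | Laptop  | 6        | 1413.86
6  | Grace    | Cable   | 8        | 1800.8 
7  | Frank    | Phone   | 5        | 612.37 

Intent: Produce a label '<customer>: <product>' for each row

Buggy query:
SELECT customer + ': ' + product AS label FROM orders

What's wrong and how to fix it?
Bug: SQLite uses || for string concatenation; + coerces text to numbers (yielding 0)

Fix: Replace + with || to concatenate text

Corrected query:
SELECT customer || ': ' || product AS label FROM orders

Result:
label         
--------------
Frank: Mouse  
Bob: Headset  
Grace: Headset
Bob: Laptop   
Bob: Laptop   
Grace: Cable  
Frank: Phone  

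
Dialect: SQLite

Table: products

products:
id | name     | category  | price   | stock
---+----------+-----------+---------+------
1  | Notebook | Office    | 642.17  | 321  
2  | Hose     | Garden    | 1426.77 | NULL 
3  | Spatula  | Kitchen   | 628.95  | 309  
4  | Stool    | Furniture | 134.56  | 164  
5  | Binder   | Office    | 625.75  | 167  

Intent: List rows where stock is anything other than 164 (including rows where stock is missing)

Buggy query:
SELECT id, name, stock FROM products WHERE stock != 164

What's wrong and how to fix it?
Bug: Inequality against NULL is unknown, not true; rows with NULL are dropped

Fix: Handle NULL separately with IS NULL alongside the inequality

Corrected query:
SELECT id, name, stock FROM products WHERE stock != 164 OR stock IS NULL

Result:
id | name     | stock
---+----------+------
1  | Notebook | 321  
2  | Hose     | NULL 
3  | Spatula  | 309  
5  | Binder   | 167  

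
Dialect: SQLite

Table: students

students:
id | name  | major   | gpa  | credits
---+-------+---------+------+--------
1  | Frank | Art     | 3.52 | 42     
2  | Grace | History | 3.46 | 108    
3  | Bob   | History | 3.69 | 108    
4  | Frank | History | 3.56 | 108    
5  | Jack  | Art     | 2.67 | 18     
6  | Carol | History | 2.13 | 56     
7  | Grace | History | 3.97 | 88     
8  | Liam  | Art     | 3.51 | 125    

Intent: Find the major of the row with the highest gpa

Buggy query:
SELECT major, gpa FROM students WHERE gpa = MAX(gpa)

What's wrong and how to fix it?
Bug: MAX(gpa) is an aggregate and cannot be used directly in WHERE

Fix: Wrap MAX in a scalar subquery so WHERE compares against a single value

Corrected query:
SELECT major, gpa FROM students WHERE gpa = (SELECT MAX(gpa) FROM students)

Result:
major   | gpa 
--------+-----
History | 3.97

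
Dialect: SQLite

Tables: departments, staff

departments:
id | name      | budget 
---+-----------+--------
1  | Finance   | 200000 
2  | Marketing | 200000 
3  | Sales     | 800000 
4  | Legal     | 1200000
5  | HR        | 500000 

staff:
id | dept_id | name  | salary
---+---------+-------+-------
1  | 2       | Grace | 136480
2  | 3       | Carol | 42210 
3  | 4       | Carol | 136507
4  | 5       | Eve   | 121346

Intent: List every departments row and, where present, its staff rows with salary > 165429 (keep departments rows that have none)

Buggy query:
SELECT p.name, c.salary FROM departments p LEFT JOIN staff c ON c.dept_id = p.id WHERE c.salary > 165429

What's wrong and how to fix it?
Bug: Filtering c.salary in WHERE discards the NULL rows produced by LEFT JOIN, turning it into an inner join

Fix: Move the right-table condition into the ON clause so unmatched parents are kept

Corrected query:
SELECT p.name, c.salary FROM departments p LEFT JOIN staff c ON c.dept_id = p.id AND c.salary > 165429

Result:
name      | salary
----------+-------
Finance   | NULL  
Marketing | NULL  
Sales     | NULL  
Legal     | NULL  
HR        | NULL  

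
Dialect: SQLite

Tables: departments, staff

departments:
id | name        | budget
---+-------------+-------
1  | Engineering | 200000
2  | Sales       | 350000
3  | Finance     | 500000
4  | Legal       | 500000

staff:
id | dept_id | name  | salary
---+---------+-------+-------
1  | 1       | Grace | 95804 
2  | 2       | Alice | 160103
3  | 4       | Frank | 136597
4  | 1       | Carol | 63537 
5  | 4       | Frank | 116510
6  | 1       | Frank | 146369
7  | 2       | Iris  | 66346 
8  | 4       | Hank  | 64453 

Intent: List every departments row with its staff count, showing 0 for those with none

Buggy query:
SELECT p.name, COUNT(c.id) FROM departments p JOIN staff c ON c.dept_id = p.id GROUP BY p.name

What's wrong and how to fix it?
Bug: INNER JOIN drops departments rows that have no matching staff rows

Fix: Switch to LEFT JOIN to retain unmatched parent rows

Corrected query:
SELECT p.name, COUNT(c.id) FROM departments p LEFT JOIN staff c ON c.dept_id = p.id GROUP BY p.name

Result:
name        | COUNT(c.id)
------------+------------
Engineering | 3          
Finance     | 0          
Legal       | 3          
Sales       | 2          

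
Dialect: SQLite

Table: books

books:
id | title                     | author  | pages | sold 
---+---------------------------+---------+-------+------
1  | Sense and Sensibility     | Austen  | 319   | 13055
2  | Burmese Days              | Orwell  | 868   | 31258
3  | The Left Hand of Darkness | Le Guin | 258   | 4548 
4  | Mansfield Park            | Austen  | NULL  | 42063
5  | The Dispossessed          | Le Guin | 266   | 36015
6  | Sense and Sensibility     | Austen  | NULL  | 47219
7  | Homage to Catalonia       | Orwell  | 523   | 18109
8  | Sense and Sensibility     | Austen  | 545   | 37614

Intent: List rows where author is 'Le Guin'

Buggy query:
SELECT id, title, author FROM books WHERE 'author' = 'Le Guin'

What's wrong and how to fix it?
Bug: Single quotes denote string literals in SQL; the column name is being compared as a constant string

Fix: Reference the column as author without single quotes

Corrected query:
SELECT id, title, author FROM books WHERE author = 'Le Guin'

Result:
id | title                     | author 
---+---------------------------+--------
3  | The Left Hand of Darkness | Le Guin
5  | The Dispossessed          | Le Guin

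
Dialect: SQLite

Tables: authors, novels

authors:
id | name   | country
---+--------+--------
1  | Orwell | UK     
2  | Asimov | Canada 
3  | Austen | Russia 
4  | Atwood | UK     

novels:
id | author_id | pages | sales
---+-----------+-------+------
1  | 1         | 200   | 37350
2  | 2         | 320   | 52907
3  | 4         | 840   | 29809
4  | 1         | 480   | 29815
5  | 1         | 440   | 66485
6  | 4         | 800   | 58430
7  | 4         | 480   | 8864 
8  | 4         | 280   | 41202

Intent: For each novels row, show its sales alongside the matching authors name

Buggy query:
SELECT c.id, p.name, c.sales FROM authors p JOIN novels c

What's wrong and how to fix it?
Bug: Missing join condition: each novels row is matched to all authors rows instead of just its own

Fix: Add ON c.author_id = p.id to the JOIN

Corrected query:
SELECT c.id, p.name, c.sales FROM authors p JOIN novels c ON c.author_id = p.id

Result:
id | name   | sales
---+--------+------
1  | Orwell | 37350
2  | Asimov | 52907
3  | Atwood | 29809
4  | Orwell | 29815
5  | Orwell | 66485
6  | Atwood | 58430
7  | Atwood | 8864 
8  | Atwood | 41202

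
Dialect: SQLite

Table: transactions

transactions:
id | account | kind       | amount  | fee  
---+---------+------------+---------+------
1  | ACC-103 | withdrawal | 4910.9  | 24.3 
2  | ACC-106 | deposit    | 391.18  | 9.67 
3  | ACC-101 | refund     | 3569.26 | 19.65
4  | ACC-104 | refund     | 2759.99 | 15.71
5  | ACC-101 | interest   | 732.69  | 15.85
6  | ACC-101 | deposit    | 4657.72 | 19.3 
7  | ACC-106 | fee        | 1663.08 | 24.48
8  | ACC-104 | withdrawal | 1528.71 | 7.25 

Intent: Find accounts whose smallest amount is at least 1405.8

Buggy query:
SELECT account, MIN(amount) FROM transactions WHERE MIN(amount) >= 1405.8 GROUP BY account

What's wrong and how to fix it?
Bug: Aggregates like MIN are computed per group after WHERE runs

Fix: Use HAVING for the per-group MIN condition

Corrected query:
SELECT account, MIN(amount) FROM transactions GROUP BY account HAVING MIN(amount) >= 1405.8

Result:
account | MIN(amount)
--------+------------
ACC-103 | 4910.9     
ACC-104 | 1528.71    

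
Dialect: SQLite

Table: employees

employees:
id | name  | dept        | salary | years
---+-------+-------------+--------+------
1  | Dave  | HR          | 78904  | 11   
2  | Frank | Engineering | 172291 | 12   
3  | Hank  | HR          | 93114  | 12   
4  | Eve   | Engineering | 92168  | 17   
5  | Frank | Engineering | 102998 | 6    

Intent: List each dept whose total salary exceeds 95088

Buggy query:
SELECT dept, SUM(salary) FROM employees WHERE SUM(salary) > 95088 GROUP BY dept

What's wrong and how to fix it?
Bug: SUM(salary) is an aggregate, but WHERE filters rows before aggregation

Fix: Move the aggregate condition to a HAVING clause

Corrected query:
SELECT dept, SUM(salary) FROM employees GROUP BY dept HAVING SUM(salary) > 95088

Result:
dept        | SUM(salary)
------------+------------
Engineering | 367457     
HR          | 172018     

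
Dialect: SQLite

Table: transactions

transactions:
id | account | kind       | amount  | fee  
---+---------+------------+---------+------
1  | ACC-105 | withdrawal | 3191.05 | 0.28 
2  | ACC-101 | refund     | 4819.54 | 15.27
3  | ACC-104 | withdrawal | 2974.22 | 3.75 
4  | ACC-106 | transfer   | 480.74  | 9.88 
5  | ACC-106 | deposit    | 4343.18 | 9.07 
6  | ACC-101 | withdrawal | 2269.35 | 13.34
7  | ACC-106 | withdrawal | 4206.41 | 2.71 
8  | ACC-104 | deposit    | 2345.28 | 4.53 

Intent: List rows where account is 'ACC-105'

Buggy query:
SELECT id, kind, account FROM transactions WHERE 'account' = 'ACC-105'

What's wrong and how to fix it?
Bug: Single quotes denote string literals in SQL; the column name is being compared as a constant string

Fix: Remove the quotes around the column name (or use double quotes for an identifier)

Corrected query:
SELECT id, kind, account FROM transactions WHERE account = 'ACC-105'

Result:
id | kind       | account
---+------------+--------
1  | withdrawal | ACC-105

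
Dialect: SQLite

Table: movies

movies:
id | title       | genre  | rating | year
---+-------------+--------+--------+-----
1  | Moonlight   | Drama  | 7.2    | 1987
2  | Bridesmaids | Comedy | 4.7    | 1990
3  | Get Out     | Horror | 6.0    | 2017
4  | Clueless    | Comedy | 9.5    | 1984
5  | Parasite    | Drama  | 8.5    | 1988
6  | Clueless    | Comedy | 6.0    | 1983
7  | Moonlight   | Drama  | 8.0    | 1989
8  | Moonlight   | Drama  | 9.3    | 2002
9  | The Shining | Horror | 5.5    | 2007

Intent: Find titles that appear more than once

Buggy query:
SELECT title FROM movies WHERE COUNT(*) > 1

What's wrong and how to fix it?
Bug: COUNT(*) is an aggregate and cannot be used in WHERE

Fix: GROUP BY title, then filter groups with HAVING COUNT(*) > 1

Corrected query:
SELECT title FROM movies GROUP BY title HAVING COUNT(*) > 1

Result:
title    
---------
Clueless 
Moonlight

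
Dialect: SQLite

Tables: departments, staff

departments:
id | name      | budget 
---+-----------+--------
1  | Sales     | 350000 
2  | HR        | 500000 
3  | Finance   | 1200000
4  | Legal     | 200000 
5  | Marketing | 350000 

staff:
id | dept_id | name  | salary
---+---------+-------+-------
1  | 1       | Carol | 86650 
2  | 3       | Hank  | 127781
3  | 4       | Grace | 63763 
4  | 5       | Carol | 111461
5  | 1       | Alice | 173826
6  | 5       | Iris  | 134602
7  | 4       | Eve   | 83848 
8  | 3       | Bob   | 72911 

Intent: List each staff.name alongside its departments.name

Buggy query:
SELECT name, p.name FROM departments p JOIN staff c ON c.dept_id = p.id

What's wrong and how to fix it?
Bug: Both tables have a 'name' column; the unqualified reference is ambiguous

Fix: Qualify the column with its table alias (c.name)

Corrected query:
SELECT c.name, p.name FROM departments p JOIN staff c ON c.dept_id = p.id

Result:
name  | name     
------+----------
Carol | Sales    
Hank  | Finance  
Grace | Legal    
Carol | Marketing
Alice | Sales    
Iris  | Marketing
Eve   | Legal    
Bob   | Finance  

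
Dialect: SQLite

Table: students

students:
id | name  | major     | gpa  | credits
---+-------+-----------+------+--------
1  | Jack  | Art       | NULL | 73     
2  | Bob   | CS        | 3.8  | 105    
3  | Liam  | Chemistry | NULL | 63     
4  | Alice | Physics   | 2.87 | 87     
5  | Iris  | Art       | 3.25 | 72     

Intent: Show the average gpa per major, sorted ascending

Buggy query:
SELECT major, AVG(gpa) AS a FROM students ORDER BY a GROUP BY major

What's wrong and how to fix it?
Bug: GROUP BY must precede ORDER BY

Fix: Reorder: SELECT … FROM … GROUP BY … ORDER BY …

Corrected query:
SELECT major, AVG(gpa) AS a FROM students GROUP BY major ORDER BY a

Result:
major     | a   
----------+-----
Chemistry | NULL
Physics   | 2.87
Art       | 3.25
CS        | 3.8 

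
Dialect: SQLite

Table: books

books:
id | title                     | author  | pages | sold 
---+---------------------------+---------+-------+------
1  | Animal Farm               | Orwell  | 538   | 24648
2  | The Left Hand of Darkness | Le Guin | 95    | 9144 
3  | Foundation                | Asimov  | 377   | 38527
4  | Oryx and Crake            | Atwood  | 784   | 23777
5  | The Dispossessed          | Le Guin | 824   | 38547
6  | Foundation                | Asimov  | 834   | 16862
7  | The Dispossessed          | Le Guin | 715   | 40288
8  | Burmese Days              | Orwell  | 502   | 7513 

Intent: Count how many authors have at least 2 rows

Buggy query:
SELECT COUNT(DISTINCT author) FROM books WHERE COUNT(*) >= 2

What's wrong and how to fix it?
Bug: WHERE filters individual rows, not groups, so a group-level COUNT is invalid there

Fix: Use a subquery that GROUPs and filters with HAVING, then count its rows

Corrected query:
SELECT COUNT(*) FROM (SELECT author FROM books GROUP BY author HAVING COUNT(*) >= 2)

Result:
COUNT(*)
--------
3       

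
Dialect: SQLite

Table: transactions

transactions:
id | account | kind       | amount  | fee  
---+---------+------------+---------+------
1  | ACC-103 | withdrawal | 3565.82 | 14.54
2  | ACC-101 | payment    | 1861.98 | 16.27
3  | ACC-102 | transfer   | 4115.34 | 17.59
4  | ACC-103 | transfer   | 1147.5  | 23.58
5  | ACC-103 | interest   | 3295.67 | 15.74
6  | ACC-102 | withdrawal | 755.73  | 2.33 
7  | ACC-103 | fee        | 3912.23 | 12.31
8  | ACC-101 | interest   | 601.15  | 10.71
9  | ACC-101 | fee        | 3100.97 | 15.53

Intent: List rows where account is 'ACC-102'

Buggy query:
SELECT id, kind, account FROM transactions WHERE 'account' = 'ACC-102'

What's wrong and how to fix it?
Bug: Single quotes denote string literals in SQL; the column name is being compared as a constant string

Fix: Remove the quotes around the column name (or use double quotes for an identifier)

Corrected query:
SELECT id, kind, account FROM transactions WHERE account = 'ACC-102'

Result:
id | kind       | account
---+------------+--------
3  | transfer   | ACC-102
6  | withdrawal | ACC-102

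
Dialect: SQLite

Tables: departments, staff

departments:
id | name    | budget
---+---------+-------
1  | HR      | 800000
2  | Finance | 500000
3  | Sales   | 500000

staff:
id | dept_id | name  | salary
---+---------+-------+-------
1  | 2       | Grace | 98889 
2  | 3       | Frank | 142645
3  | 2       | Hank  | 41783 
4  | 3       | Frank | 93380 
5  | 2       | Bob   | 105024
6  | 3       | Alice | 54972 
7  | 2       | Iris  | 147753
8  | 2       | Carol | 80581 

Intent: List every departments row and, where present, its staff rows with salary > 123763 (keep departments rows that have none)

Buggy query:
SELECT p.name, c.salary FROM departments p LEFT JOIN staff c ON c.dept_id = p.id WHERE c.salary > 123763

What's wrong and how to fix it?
Bug: A WHERE condition on the right-hand table after LEFT JOIN drops unmatched parents

Fix: Put 'c.salary > 123763' in the JOIN's ON clause instead of WHERE

Corrected query:
SELECT p.name, c.salary FROM departments p LEFT JOIN staff c ON c.dept_id = p.id AND c.salary > 123763

Result:
name    | salary
--------+-------
HR      | NULL  
Finance | 147753
Sales   | 142645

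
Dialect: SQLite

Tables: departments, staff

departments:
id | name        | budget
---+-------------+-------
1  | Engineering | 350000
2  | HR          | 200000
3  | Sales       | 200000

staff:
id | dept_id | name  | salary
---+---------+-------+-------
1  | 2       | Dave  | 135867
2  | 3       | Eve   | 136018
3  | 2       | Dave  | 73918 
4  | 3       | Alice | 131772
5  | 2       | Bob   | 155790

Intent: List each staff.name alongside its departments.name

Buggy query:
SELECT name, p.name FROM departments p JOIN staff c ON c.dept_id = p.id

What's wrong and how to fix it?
Bug: 'name' exists in both joined tables, so the database can't tell which one is meant

Fix: Prefix ambiguous columns with the table alias

Corrected query:
SELECT c.name, p.name FROM departments p JOIN staff c ON c.dept_id = p.id

Result:
name  | name 
------+------
Dave  | HR   
Eve   | Sales
Dave  | HR   
Alice | Sales
Bob   | HR   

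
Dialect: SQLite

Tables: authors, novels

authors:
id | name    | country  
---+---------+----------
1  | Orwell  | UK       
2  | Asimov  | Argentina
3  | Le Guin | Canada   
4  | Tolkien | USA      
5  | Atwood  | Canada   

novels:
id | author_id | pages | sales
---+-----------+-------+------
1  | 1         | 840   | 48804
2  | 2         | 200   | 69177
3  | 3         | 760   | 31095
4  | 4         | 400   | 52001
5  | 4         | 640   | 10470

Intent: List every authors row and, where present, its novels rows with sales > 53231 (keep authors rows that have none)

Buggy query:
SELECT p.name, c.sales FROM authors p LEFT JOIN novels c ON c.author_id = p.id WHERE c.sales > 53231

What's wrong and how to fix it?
Bug: Filtering c.sales in WHERE discards the NULL rows produced by LEFT JOIN, turning it into an inner join

Fix: Put 'c.sales > 53231' in the JOIN's ON clause instead of WHERE

Corrected query:
SELECT p.name, c.sales FROM authors p LEFT JOIN novels c ON c.author_id = p.id AND c.sales > 53231

Result:
name    | sales
--------+------
Orwell  | NULL 
Asimov  | 69177
Le Guin | NULL 
Tolkien | NULL 
Atwood  | NULL 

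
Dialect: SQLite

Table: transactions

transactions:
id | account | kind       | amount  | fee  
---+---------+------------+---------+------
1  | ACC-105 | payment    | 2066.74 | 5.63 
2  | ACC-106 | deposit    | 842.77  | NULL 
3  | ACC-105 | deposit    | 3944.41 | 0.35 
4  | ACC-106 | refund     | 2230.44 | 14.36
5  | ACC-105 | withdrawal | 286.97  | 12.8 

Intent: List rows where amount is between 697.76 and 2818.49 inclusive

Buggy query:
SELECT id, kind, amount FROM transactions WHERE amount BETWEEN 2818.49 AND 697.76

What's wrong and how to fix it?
Bug: BETWEEN expects the lower bound first; with 2818.49 AND 697.76 the range is empty

Fix: Write BETWEEN 697.76 AND 2818.49

Corrected query:
SELECT id, kind, amount FROM transactions WHERE amount BETWEEN 697.76 AND 2818.49

Result:
id | kind    | amount 
---+---------+--------
1  | payment | 2066.74
2  | deposit | 842.77 
4  | refund  | 2230.44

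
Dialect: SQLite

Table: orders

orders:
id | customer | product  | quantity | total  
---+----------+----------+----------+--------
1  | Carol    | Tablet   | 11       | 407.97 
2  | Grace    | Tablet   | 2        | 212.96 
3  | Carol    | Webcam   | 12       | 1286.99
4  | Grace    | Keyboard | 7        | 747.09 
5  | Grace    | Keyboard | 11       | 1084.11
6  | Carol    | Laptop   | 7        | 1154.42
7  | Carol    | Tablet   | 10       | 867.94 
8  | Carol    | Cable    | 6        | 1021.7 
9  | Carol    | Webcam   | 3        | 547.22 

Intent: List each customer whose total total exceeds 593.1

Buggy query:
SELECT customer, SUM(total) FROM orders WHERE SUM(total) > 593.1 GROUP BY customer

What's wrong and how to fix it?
Bug: SUM(total) is an aggregate, but WHERE filters rows before aggregation

Fix: Move the aggregate condition to a HAVING clause

Corrected query:
SELECT customer, SUM(total) FROM orders GROUP BY customer HAVING SUM(total) > 593.1

Result:
customer | SUM(total)
---------+-----------
Carol    | 5286.24   
Grace    | 2044.16   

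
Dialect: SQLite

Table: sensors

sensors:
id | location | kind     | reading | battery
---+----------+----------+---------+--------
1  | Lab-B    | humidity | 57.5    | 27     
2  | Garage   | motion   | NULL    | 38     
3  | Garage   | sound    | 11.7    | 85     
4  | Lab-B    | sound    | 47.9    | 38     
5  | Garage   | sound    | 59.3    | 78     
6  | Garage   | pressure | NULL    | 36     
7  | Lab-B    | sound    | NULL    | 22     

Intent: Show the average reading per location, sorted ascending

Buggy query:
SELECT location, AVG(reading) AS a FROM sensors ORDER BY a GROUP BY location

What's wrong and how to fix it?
Bug: GROUP BY must precede ORDER BY

Fix: Move ORDER BY to the end, after GROUP BY

Corrected query:
SELECT location, AVG(reading) AS a FROM sensors GROUP BY location ORDER BY a

Result:
location | a   
---------+-----
Garage   | 35.5
Lab-B    | 52.7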